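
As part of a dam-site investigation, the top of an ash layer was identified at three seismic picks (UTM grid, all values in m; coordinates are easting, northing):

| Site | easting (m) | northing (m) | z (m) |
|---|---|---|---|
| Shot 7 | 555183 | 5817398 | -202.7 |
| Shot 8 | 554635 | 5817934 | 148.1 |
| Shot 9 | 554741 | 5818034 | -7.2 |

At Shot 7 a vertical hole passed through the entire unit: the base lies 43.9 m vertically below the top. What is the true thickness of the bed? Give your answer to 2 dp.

28.90 m

Two edge vectors: Shot 7→Shot 8 = (-548, 536, 350.8), Shot 7→Shot 9 = (-442, 636, 195.5).
Normal n = (Shot 7→Shot 8) × (Shot 7→Shot 9) = (-118320.8, -47919.6, -111616).
So ∂z/∂easting = −n_x/n_z = −1.06007 and ∂z/∂northing = −n_y/n_z = −0.42933.
|∇z| = √(a²+b²) = 1.14371, so dip δ = arctan(1.14371) = 48.84°.
True thickness = vertical thickness × cos δ = 43.9 × cos 48.84° = 28.90 m.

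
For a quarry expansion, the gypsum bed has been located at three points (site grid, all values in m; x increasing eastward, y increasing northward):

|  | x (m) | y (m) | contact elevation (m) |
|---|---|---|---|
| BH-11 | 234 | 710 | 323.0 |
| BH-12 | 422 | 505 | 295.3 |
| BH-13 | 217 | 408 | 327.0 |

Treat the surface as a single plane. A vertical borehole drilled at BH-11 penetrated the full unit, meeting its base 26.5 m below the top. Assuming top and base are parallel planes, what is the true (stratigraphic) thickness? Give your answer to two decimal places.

26.20 m

Let the plane be z = a·x + b·y + c.
BH-12−BH-11: 188a − 205b = −27.7;  BH-13−BH-11: −17a − 302b = 4.
Solving gives a = −0.15243, b = −0.00466.
|∇z| = √(a²+b²) = 0.15250, so dip δ = arctan(0.15250) = 8.67°.
True thickness = vertical thickness × cos δ = 26.5 × cos 8.67° = 26.20 m.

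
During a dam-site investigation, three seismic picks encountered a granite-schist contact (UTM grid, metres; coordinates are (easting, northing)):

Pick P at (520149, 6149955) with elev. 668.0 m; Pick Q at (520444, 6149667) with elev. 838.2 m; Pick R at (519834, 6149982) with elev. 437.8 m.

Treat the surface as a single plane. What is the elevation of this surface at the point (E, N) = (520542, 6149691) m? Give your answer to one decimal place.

915.4 m

Let the plane be z = a·E + b·N + c.
Pick Q−Pick P: 295a − 288b = 170.2;  Pick R−Pick P: −315a + 27b = −230.2.
Solving gives a = 0.745600870, b = 0.172750891.
Then c = 668 − a·520149 − b·6149955 = −1449565.75.
At (520542, 6149691): z = 388116.6 + 1062364.6 − 1449565.75 = 915.4 m.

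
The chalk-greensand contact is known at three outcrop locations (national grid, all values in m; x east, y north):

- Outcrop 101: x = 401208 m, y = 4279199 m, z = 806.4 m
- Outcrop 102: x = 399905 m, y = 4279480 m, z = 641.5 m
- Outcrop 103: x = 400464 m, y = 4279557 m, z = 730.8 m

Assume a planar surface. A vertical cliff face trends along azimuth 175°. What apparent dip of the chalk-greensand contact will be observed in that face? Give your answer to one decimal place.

Let the plane be z = a·x + b·y + c.
Outcrop 102−Outcrop 101: −1303a + 281b = −164.9;  Outcrop 103−Outcrop 101: −744a + 358b = −75.6.
Solving gives a = 0.14681, b = 0.09393.
Unit vector along 175° is (sin 175°, cos 175°) = (0.0872, -0.9962).
Slope in that direction = a·(0.0872) + b·(-0.9962) = −0.08078.
Apparent dip = arctan|0.08078| = 4.6° (true dip is 9.9°, so apparent ≤ true as expected).

4.6°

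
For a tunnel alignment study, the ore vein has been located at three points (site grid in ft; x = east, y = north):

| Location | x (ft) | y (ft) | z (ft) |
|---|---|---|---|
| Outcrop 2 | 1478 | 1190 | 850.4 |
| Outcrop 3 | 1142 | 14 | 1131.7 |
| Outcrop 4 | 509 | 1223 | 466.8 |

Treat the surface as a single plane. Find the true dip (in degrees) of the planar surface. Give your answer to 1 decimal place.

27.4°

Two edge vectors: Outcrop 2→Outcrop 3 = (-336, -1176, 281.3), Outcrop 2→Outcrop 4 = (-969, 33, -383.6).
Normal n = (Outcrop 2→Outcrop 3) × (Outcrop 2→Outcrop 4) = (441830.7, -401469.3, -1150632).
So ∂z/∂x = −n_x/n_z = 0.38399 and ∂z/∂y = −n_y/n_z = −0.34891.
Gradient magnitude |∇z| = √(a² + b²) = √(0.14745 + 0.12174) = 0.51883.
True dip = arctan(0.51883) = 27.4°, dipping toward NW (azimuth ≈ 312°).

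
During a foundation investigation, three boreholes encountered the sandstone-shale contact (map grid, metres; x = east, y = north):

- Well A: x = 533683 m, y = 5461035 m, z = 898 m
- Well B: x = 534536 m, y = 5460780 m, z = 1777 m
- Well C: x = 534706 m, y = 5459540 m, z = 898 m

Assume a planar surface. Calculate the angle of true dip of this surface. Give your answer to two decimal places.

57.50°

Let the plane be z = a·x + b·y + c.
Well B−Well A: 853a − 255b = 879;  Well C−Well A: 1023a − 1495b = 0.
Solving gives a = 1.29549, b = 0.88648.
Gradient magnitude |∇z| = √(a² + b²) = √(1.67829 + 0.78584) = 1.56976.
True dip = arctan(1.56976) = 57.50°, dipping toward SW (azimuth ≈ 236°).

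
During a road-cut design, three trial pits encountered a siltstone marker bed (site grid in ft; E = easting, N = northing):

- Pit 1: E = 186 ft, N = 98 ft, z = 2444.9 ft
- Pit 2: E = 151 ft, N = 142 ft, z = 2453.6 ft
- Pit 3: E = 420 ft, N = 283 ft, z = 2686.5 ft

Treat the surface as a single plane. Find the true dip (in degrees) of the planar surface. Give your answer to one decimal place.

39.5°

Let the plane be z = a·E + b·N + c.
Pit 2−Pit 1: −35a + 44b = 8.7;  Pit 3−Pit 1: 234a + 185b = 241.6.
Solving gives a = 0.53789, b = 0.62559.
Gradient magnitude |∇z| = √(a² + b²) = √(0.28932 + 0.39137) = 0.82504.
True dip = arctan(0.82504) = 39.5°, dipping toward SW (azimuth ≈ 221°).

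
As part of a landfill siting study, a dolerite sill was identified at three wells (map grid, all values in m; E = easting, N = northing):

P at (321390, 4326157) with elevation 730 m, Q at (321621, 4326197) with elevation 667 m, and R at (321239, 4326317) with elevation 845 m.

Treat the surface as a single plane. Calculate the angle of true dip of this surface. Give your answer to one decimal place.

Let the plane be z = a·E + b·N + c.
Q−P: 231a + 40b = −63;  R−P: −151a + 160b = 115.
Solving gives a = −0.34140, b = 0.39656.
Gradient magnitude |∇z| = √(a² + b²) = √(0.11655 + 0.15726) = 0.52327.
True dip = arctan(0.52327) = 27.6°, dipping toward SE (azimuth ≈ 139°).

27.6°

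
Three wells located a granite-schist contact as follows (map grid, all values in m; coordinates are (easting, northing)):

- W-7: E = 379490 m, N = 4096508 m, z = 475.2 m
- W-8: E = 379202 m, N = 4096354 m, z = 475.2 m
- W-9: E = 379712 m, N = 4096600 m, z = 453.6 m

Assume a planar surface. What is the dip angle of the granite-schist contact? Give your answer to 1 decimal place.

42.5°

Two edge vectors: W-7→W-8 = (-288, -154, 0), W-7→W-9 = (222, 92, -21.6).
Normal n = (W-7→W-8) × (W-7→W-9) = (3326.4, -6220.8, 7692).
So ∂z/∂E = −n_x/n_z = −0.43245 and ∂z/∂N = −n_y/n_z = 0.80874.
Gradient magnitude |∇z| = √(a² + b²) = √(0.18701 + 0.65405) = 0.91710.
True dip = arctan(0.91710) = 42.5°, dipping toward SSE (azimuth ≈ 152°).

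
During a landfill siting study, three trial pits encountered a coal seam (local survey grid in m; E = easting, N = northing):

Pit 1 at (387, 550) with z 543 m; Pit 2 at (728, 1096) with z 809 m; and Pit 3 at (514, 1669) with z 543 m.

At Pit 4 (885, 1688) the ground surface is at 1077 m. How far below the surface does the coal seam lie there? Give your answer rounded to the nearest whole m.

182 m

Two edge vectors: Pit 1→Pit 2 = (341, 546, 266), Pit 1→Pit 3 = (127, 1119, 0).
Normal n = (Pit 1→Pit 2) × (Pit 1→Pit 3) = (-297654, 33782, 312237).
So ∂z/∂E = −n_x/n_z = 0.95330 and ∂z/∂N = −n_y/n_z = −0.10819.
Intercept c from Pit 1: 543 − 368.93 + 59.51 = 233.58.
At (885, 1688): z_contact = 843.7 − 182.6 + 233.58 = 894.6 m.
Depth below ground = 1077 − 894.6 = 182 m.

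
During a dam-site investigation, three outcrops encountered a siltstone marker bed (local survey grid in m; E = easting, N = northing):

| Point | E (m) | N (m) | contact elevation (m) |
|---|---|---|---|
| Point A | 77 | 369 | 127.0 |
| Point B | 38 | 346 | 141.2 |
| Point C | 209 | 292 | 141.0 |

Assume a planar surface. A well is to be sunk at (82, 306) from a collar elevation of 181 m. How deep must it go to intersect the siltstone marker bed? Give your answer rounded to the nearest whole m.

29 m

Let the plane be z = a·E + b·N + c.
Point B−Point A: −39a − 23b = 14.2;  Point C−Point A: 132a − 77b = 14.
Solving gives a = −0.12774, b = −0.40079.
Then c = 127 − a·77 − b·369 = 284.73.
At (82, 306): z_contact = −10.5 − 122.6 + 284.73 = 151.6 m.
Depth below ground = 181 − 151.6 = 29 m.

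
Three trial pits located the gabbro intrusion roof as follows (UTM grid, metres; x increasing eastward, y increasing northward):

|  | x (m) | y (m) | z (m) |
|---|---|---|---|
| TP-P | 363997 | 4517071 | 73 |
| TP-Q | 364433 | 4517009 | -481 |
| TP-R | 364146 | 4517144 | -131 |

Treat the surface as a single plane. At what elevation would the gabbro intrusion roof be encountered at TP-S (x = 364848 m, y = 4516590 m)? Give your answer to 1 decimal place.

Let the plane be z = a·x + b·y + c.
TP-Q−TP-P: 436a − 62b = −554;  TP-R−TP-P: 149a + 73b = −204.
Solving gives a = −1.292796961, b = −0.155797984.
Then c = 73 − a·363997 − b·4517071 = 1174397.77.
At (364848, 4516590): z = −471674.4 − 703675.6 + 1174397.77 = -952.2 m.

-952.2 m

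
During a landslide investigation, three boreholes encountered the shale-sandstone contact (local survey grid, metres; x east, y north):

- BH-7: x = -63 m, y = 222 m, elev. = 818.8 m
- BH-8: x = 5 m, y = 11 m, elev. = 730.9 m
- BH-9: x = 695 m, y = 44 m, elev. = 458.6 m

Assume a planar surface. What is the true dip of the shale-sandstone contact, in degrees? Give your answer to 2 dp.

26.47°

Let the plane be z = a·x + b·y + c.
BH-8−BH-7: 68a − 211b = −87.9;  BH-9−BH-7: 758a − 178b = −360.2.
Solving gives a = −0.40827, b = 0.28501.
Gradient magnitude |∇z| = √(a² + b²) = √(0.16668 + 0.08123) = 0.49791.
True dip = arctan(0.49791) = 26.47°, dipping toward SE (azimuth ≈ 125°).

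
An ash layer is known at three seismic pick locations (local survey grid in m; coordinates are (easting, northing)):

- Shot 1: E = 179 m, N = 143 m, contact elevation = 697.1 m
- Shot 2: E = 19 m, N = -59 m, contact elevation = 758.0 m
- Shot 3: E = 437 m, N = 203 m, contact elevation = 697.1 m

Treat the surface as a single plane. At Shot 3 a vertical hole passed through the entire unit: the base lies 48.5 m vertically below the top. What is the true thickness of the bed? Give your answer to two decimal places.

Let the plane be z = a·E + b·N + c.
Shot 2−Shot 1: −160a − 202b = 60.9;  Shot 3−Shot 1: 258a + 60b = 0.
Solving gives a = 0.08594, b = −0.36956.
|∇z| = √(a²+b²) = 0.37942, so dip δ = arctan(0.37942) = 20.78°.
True thickness = vertical thickness × cos δ = 48.5 × cos 20.78° = 45.35 m.

45.35 m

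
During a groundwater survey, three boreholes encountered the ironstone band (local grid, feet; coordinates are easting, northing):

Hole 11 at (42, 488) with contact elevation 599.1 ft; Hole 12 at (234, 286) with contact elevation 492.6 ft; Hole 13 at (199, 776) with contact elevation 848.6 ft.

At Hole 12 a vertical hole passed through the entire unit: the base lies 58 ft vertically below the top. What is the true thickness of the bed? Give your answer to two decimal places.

45.81 ft

Two edge vectors: Hole 11→Hole 12 = (192, -202, -106.5), Hole 11→Hole 13 = (157, 288, 249.5).
Normal n = (Hole 11→Hole 12) × (Hole 11→Hole 13) = (-19727, -64624.5, 87010).
So ∂z/∂easting = −n_x/n_z = 0.22672 and ∂z/∂northing = −n_y/n_z = 0.74272.
|∇z| = √(a²+b²) = 0.77656, so dip δ = arctan(0.77656) = 37.83°.
True thickness = vertical thickness × cos δ = 58 × cos 37.83° = 45.81 ft.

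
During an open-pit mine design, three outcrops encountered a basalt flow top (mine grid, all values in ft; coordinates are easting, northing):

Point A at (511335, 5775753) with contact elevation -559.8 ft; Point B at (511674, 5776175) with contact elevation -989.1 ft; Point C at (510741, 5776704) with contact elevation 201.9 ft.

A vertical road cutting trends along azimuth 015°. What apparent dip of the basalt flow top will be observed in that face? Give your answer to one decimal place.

18.0°

Let the plane be z = a·easting + b·northing + c.
Point B−Point A: 339a + 422b = −429.3;  Point C−Point A: −594a + 951b = 761.7.
Solving gives a = −1.27335, b = 0.00561.
Unit vector along 015° is (sin 15°, cos 15°) = (0.2588, 0.9659).
Slope in that direction = a·(0.2588) + b·(0.9659) = −0.32415.
Apparent dip = arctan|0.32415| = 18.0° (true dip is 51.9°, so apparent ≤ true as expected).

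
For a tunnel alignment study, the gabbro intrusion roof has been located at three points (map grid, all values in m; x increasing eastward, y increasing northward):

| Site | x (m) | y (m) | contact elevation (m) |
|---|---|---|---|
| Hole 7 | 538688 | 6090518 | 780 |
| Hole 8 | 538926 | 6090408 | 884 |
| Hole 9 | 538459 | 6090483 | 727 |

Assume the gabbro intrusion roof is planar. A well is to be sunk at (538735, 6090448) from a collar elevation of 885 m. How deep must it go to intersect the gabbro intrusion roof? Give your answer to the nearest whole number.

Let the plane be z = a·x + b·y + c.
Hole 8−Hole 7: 238a − 110b = 104;  Hole 9−Hole 7: −229a − 35b = −53.
Solving gives a = 0.28251790, b = −0.33418854.
Then c = 780 − a·538688 − b·6090518 = 1883972.34.
At (538735, 6090448): z_contact = 152202.3 − 2035358.0 + 1883972.34 = 816.7 m.
Depth below ground = 885 − 816.7 = 68 m.

68 m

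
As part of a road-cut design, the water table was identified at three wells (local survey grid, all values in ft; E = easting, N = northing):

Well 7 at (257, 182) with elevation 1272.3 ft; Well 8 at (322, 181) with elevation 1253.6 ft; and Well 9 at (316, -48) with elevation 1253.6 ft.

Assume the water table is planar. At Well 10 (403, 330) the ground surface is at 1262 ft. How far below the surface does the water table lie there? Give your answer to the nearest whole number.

Let the plane be z = a·E + b·N + c.
Well 8−Well 7: 65a − 1b = −18.7;  Well 9−Well 7: 59a − 230b = −18.7.
Solving gives a = −0.28758, b = 0.00753.
Then c = 1272.3 − a·257 − b·182 = 1344.84.
At (403, 330): z_contact = −115.9 + 2.5 + 1344.84 = 1231.4 ft.
Depth below ground = 1262 − 1231.4 = 31 ft.

31 ft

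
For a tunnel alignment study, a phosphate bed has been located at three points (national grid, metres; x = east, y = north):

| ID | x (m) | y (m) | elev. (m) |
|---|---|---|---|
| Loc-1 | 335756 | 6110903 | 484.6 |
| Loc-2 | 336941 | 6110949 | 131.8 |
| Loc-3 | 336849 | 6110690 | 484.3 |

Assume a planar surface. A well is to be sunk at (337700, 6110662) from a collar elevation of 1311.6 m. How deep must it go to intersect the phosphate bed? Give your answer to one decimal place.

1003.0 m

Let the plane be z = a·x + b·y + c.
Loc-2−Loc-1: 1185a + 46b = −352.8;  Loc-3−Loc-1: 1093a − 213b = −0.3.
Solving gives a = −0.248313252, b = −1.272799926.
Then c = 484.6 − a·335756 − b·6110903 = 7861814.15.
At (337700, 6110662): z_contact = −83855.39 − 7777650.14 + 7861814.15 = 308.62 m.
Depth below ground = 1311.6 − 308.62 = 1003.0 m.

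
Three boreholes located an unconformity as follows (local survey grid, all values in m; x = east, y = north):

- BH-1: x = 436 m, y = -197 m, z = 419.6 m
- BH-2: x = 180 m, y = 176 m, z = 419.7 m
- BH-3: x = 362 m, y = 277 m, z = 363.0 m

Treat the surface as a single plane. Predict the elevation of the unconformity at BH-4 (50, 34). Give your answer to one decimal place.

471.0 m

Let the plane be z = a·x + b·y + c.
BH-2−BH-1: −256a + 373b = 0.1;  BH-3−BH-1: −74a + 474b = −56.6.
Solving gives a = −0.22572, b = −0.15465.
Then c = 419.6 − a·436 − b·-197 = 487.55.
At (50, 34): z = −11.3 − 5.3 + 487.55 = 471.0 m.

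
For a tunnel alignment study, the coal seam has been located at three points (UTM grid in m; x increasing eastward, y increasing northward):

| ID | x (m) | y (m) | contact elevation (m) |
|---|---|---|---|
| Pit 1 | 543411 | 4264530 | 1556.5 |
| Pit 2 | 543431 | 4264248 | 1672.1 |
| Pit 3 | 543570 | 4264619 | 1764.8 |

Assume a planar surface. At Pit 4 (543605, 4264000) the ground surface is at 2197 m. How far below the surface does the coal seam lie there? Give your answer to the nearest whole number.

Two edge vectors: Pit 1→Pit 2 = (20, -282, 115.6), Pit 1→Pit 3 = (159, 89, 208.3).
Normal n = (Pit 1→Pit 2) × (Pit 1→Pit 3) = (-69029, 14214.4, 46618).
So ∂z/∂x = −n_x/n_z = 1.48073705 and ∂z/∂y = −n_y/n_z = −0.30491227.
Intercept c from Pit 1: 1556.5 − 804648.80 + 1300307.50 = 497215.20.
At (543605, 4264000): z_contact = 804936.1 − 1300145.9 + 497215.20 = 2005.4 m.
Depth below ground = 2197 − 2005.4 = 192 m.

192 m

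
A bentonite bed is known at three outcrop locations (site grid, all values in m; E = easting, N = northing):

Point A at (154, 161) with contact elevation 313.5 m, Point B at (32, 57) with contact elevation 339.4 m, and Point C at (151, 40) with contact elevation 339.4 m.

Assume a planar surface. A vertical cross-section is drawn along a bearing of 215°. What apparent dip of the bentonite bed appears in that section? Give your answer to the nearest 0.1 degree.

10.9°

Two edge vectors: Point A→Point B = (-122, -104, 25.9), Point A→Point C = (-3, -121, 25.9).
Normal n = (Point A→Point B) × (Point A→Point C) = (440.3, 3082.1, 14450).
So ∂z/∂E = −n_x/n_z = −0.03047 and ∂z/∂N = −n_y/n_z = −0.21329.
Unit vector along 215° is (sin 215°, cos 215°) = (-0.5736, -0.8192).
Slope in that direction = a·(-0.5736) + b·(-0.8192) = 0.19220.
Apparent dip = arctan|0.19220| = 10.9° (true dip is 12.2°, so apparent ≤ true as expected).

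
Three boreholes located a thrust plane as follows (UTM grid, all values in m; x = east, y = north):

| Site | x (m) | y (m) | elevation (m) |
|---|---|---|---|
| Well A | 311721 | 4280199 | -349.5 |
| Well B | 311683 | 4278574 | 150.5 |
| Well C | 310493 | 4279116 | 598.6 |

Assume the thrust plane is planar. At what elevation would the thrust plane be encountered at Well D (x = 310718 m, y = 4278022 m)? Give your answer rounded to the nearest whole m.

807 m

Two edge vectors: Well A→Well B = (-38, -1625, 500), Well A→Well C = (-1228, -1083, 948.1).
Normal n = (Well A→Well B) × (Well A→Well C) = (-999162.5, -577972.2, -1954346).
So ∂z/∂x = −n_x/n_z = −0.51125159 and ∂z/∂y = −n_y/n_z = −0.29573689.
Intercept c from Well A: -349.5 + 159367.86 + 1265812.72 = 1424831.08.
At (310718, 4278022): z = −158855.1 − 1265168.9 + 1424831.08 = 807.1 m.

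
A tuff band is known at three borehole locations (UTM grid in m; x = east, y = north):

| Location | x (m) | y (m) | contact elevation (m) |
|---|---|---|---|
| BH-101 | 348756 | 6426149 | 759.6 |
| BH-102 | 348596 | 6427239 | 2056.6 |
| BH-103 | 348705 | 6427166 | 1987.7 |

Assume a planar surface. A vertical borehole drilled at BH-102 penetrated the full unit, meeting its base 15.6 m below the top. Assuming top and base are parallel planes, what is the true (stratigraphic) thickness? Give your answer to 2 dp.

Two edge vectors: BH-101→BH-102 = (-160, 1090, 1297), BH-101→BH-103 = (-51, 1017, 1228.1).
Normal n = (BH-101→BH-102) × (BH-101→BH-103) = (19580, 130349, -107130).
So ∂z/∂x = −n_x/n_z = 0.18277 and ∂z/∂y = −n_y/n_z = 1.21674.
|∇z| = √(a²+b²) = 1.23039, so dip δ = arctan(1.23039) = 50.90°.
True thickness = vertical thickness × cos δ = 15.6 × cos 50.90° = 9.84 m.

9.84 m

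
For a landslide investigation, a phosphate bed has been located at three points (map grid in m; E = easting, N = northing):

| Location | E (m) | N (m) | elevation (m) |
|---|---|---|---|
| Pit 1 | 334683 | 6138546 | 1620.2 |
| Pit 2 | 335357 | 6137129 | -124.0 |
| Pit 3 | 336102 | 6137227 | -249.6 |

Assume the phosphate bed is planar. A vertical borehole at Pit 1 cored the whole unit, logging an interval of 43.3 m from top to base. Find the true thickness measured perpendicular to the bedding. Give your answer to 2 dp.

Let the plane be z = a·E + b·N + c.
Pit 2−Pit 1: 674a − 1417b = −1744.2;  Pit 3−Pit 1: 1419a − 1319b = −1869.8.
Solving gives a = −0.31105, b = 1.08296.
|∇z| = √(a²+b²) = 1.12674, so dip δ = arctan(1.12674) = 48.41°.
True thickness = vertical thickness × cos δ = 43.3 × cos 48.41° = 28.74 m.

28.74 m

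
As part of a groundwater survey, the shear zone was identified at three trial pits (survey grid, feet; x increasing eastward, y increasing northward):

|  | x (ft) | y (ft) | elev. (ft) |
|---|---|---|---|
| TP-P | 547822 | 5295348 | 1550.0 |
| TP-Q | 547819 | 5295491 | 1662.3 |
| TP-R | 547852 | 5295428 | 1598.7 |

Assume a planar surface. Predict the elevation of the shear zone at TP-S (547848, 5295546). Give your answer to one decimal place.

1692.0 ft

Two edge vectors: TP-P→TP-Q = (-3, 143, 112.3), TP-P→TP-R = (30, 80, 48.7).
Normal n = (TP-P→TP-Q) × (TP-P→TP-R) = (-2019.9, 3515.1, -4530).
So ∂z/∂x = −n_x/n_z = −0.445894040 and ∂z/∂y = −n_y/n_z = 0.775960265.
Intercept c from TP-P: 1550 + 244270.56 − 4108979.64 = −3863159.07.
At (547848, 5295546): z = −244282.2 + 4109133.3 − 3863159.07 = 1692.0 ft.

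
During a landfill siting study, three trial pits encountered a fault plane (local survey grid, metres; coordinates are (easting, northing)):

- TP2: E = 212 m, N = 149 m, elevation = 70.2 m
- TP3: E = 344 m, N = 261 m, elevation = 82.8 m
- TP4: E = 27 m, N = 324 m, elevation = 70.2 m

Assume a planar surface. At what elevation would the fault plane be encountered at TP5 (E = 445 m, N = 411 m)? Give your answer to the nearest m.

Let the plane be z = a·E + b·N + c.
TP3−TP2: 132a + 112b = 12.6;  TP4−TP2: −185a + 175b = 0.
Solving gives a = 0.05032, b = 0.05319.
Then c = 70.2 − a·212 − b·149 = 51.61.
At (445, 411): z = 22.4 + 21.9 + 51.61 = 95.9 m.

96 m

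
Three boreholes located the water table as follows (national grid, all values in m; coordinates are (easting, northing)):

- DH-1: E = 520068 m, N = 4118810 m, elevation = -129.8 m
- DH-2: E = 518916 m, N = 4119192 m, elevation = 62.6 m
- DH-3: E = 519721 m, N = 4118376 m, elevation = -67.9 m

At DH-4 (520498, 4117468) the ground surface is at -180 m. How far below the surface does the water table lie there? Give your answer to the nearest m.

Two edge vectors: DH-1→DH-2 = (-1152, 382, 192.4), DH-1→DH-3 = (-347, -434, 61.9).
Normal n = (DH-1→DH-2) × (DH-1→DH-3) = (107147.4, 4546, 632522).
So ∂z/∂E = −n_x/n_z = −0.16939711 and ∂z/∂N = −n_y/n_z = −0.00718710.
Intercept c from DH-1: -129.8 + 88098.02 + 29602.31 = 117570.52.
At (520498, 4117468): z_contact = −88170.9 − 29592.7 + 117570.52 = -193.0 m.
Depth below ground = -180 − (-193.0) = 13 m.

13 m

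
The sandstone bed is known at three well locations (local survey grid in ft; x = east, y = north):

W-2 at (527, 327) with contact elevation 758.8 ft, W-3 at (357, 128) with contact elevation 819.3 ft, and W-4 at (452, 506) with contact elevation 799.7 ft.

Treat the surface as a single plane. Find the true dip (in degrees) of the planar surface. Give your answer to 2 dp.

22.86°

Let the plane be z = a·x + b·y + c.
W-3−W-2: −170a − 199b = 60.5;  W-4−W-2: −75a + 179b = 40.9.
Solving gives a = −0.41823, b = 0.05326.
Gradient magnitude |∇z| = √(a² + b²) = √(0.17491 + 0.00284) = 0.42160.
True dip = arctan(0.42160) = 22.86°, dipping toward E (azimuth ≈ 097°).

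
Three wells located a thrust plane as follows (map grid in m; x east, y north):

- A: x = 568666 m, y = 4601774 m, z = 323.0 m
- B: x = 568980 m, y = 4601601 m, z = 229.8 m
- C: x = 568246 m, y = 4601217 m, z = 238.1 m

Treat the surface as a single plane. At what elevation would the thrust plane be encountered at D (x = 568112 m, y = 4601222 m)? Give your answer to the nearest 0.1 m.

259.6 m

Let the plane be z = a·x + b·y + c.
B−A: 314a − 173b = −93.2;  C−A: −420a − 557b = −84.9.
Solving gives a = −0.150367591, b = 0.265806801.
Then c = 323 − a·568666 − b·4601774 = −1137350.89.
At (568112, 4601222): z = −85425.6 + 1223036.1 − 1137350.89 = 259.6 m.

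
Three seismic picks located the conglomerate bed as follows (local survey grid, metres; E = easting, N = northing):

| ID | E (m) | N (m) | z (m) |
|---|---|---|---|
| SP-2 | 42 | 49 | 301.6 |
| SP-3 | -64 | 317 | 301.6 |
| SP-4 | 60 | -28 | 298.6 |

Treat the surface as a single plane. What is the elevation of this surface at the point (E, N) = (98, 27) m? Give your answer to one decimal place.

313.0 m

Let the plane be z = a·E + b·N + c.
SP-3−SP-2: −106a + 268b = 0;  SP-4−SP-2: 18a − 77b = −3.
Solving gives a = 0.24086, b = 0.09527.
Then c = 301.6 − a·42 − b·49 = 286.82.
At (98, 27): z = 23.6 + 2.6 + 286.82 = 313.0 m.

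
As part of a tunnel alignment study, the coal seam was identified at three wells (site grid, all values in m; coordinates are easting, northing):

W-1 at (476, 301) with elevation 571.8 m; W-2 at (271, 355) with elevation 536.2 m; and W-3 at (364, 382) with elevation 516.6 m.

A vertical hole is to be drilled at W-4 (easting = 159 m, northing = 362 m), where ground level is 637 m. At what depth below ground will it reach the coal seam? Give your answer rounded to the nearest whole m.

Let the plane be z = a·easting + b·northing + c.
W-2−W-1: −205a + 54b = −35.6;  W-3−W-1: −112a + 81b = −55.2.
Solving gives a = −0.00921, b = −0.69421.
Then c = 571.8 − a·476 − b·301 = 785.14.
At (159, 362): z_contact = −1.5 − 251.3 + 785.14 = 532.4 m.
Depth below ground = 637 − 532.4 = 105 m.

105 m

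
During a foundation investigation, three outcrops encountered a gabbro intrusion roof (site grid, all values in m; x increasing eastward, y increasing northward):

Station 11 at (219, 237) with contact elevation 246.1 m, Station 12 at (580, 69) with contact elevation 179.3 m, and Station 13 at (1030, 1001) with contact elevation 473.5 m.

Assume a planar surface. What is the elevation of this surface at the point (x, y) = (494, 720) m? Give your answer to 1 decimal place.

Let the plane be z = a·x + b·y + c.
Station 12−Station 11: 361a − 168b = −66.8;  Station 13−Station 11: 811a + 764b = 227.4.
Solving gives a = −0.031142, b = 0.330701.
Then c = 246.1 − a·219 − b·237 = 174.54.
At (494, 720): z = −15.4 + 238.1 + 174.54 = 397.3 m.

397.3 m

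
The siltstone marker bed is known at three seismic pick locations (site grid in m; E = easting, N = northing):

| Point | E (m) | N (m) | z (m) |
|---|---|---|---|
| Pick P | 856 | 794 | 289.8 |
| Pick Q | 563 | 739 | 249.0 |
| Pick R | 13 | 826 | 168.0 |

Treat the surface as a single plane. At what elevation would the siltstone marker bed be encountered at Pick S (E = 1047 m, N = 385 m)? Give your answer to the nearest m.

Let the plane be z = a·E + b·N + c.
Pick Q−Pick P: −293a − 55b = −40.8;  Pick R−Pick P: −843a + 32b = −121.8.
Solving gives a = 0.14360, b = −0.02320.
Then c = 289.8 − a·856 − b·794 = 185.29.
At (1047, 385): z = 150.4 − 8.9 + 185.29 = 326.7 m.

327 m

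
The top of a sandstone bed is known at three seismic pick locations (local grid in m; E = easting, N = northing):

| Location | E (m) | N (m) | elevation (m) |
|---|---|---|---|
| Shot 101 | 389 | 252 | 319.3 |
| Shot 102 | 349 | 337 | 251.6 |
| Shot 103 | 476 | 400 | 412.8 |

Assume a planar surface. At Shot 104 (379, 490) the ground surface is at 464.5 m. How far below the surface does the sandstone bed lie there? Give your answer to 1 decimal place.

Two edge vectors: Shot 101→Shot 102 = (-40, 85, -67.7), Shot 101→Shot 103 = (87, 148, 93.5).
Normal n = (Shot 101→Shot 102) × (Shot 101→Shot 103) = (17967.1, -2149.9, -13315).
So ∂z/∂E = −n_x/n_z = 1.34939 and ∂z/∂N = −n_y/n_z = −0.16146.
Intercept c from Shot 101: 319.3 − 524.91 + 40.69 = −164.92.
At (379, 490): z_contact = 511.42 − 79.12 − 164.92 = 267.38 m.
Depth below ground = 464.5 − 267.38 = 197.1 m.

197.1 m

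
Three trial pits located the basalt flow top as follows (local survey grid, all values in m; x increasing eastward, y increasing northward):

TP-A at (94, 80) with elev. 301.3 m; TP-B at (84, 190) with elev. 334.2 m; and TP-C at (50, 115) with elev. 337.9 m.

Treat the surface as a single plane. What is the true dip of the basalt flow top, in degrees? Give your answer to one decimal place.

34.4°

Two edge vectors: TP-A→TP-B = (-10, 110, 32.9), TP-A→TP-C = (-44, 35, 36.6).
Normal n = (TP-A→TP-B) × (TP-A→TP-C) = (2874.5, -1081.6, 4490).
So ∂z/∂x = −n_x/n_z = −0.64020 and ∂z/∂y = −n_y/n_z = 0.24089.
Gradient magnitude |∇z| = √(a² + b²) = √(0.40986 + 0.05803) = 0.68402.
True dip = arctan(0.68402) = 34.4°, dipping toward ESE (azimuth ≈ 111°).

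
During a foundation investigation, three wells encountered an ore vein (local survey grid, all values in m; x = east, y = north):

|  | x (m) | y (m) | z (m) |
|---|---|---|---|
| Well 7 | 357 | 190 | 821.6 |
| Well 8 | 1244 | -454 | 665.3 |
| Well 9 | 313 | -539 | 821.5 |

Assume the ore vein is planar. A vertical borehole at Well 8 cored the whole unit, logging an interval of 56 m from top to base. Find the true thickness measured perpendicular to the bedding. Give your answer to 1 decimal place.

Two edge vectors: Well 7→Well 8 = (887, -644, -156.3), Well 7→Well 9 = (-44, -729, -0.1).
Normal n = (Well 7→Well 8) × (Well 7→Well 9) = (-113878.3, 6965.9, -674959).
So ∂z/∂x = −n_x/n_z = −0.16872 and ∂z/∂y = −n_y/n_z = 0.01032.
|∇z| = √(a²+b²) = 0.16903, so dip δ = arctan(0.16903) = 9.59°.
True thickness = vertical thickness × cos δ = 56 × cos 9.59° = 55.2 m.

55.2 m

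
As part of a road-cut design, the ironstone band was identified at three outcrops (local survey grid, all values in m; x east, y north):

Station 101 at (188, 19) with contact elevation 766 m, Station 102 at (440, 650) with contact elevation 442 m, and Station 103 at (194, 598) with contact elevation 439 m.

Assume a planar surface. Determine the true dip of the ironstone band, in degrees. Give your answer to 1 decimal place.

30.2°

Let the plane be z = a·x + b·y + c.
Station 102−Station 101: 252a + 631b = −324;  Station 103−Station 101: 6a + 579b = −327.
Solving gives a = 0.13187, b = −0.56613.
Gradient magnitude |∇z| = √(a² + b²) = √(0.01739 + 0.32051) = 0.58129.
True dip = arctan(0.58129) = 30.2°, dipping toward NNW (azimuth ≈ 347°).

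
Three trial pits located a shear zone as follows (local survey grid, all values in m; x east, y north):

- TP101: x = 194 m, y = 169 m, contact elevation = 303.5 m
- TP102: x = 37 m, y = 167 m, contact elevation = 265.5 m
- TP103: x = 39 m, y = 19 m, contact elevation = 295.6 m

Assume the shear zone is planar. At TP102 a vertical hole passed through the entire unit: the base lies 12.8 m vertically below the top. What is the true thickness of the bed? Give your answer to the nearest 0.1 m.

12.2 m

Let the plane be z = a·x + b·y + c.
TP102−TP101: −157a − 2b = −38;  TP103−TP101: −155a − 150b = −7.9.
Solving gives a = 0.24459, b = −0.20007.
|∇z| = √(a²+b²) = 0.31599, so dip δ = arctan(0.31599) = 17.54°.
True thickness = vertical thickness × cos δ = 12.8 × cos 17.54° = 12.2 m.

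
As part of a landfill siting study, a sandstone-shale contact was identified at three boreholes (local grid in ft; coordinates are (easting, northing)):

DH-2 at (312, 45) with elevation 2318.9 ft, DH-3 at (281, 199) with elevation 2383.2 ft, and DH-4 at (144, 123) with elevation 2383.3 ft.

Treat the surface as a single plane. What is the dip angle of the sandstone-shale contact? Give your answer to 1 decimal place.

23.3°

Let the plane be z = a·E + b·N + c.
DH-3−DH-2: −31a + 154b = 64.3;  DH-4−DH-2: −168a + 78b = 64.4.
Solving gives a = −0.20901, b = 0.37546.
Gradient magnitude |∇z| = √(a² + b²) = √(0.04369 + 0.14097) = 0.42972.
True dip = arctan(0.42972) = 23.3°, dipping toward SSE (azimuth ≈ 151°).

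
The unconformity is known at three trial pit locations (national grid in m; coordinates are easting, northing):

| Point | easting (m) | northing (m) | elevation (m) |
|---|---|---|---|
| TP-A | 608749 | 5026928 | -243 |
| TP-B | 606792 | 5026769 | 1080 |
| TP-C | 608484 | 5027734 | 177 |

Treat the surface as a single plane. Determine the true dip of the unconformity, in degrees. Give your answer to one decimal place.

Let the plane be z = a·easting + b·northing + c.
TP-B−TP-A: −1957a − 159b = 1323;  TP-C−TP-A: −265a + 806b = 420.
Solving gives a = −0.69968, b = 0.29105.
Gradient magnitude |∇z| = √(a² + b²) = √(0.48955 + 0.08471) = 0.75780.
True dip = arctan(0.75780) = 37.2°, dipping toward ESE (azimuth ≈ 113°).

37.2°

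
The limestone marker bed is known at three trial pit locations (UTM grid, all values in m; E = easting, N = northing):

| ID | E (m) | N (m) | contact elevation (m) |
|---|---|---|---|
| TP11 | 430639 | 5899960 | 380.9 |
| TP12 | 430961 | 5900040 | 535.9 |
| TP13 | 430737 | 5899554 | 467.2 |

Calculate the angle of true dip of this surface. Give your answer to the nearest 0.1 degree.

27.1°

Let the plane be z = a·E + b·N + c.
TP12−TP11: 322a + 80b = 155;  TP13−TP11: 98a − 406b = 86.3.
Solving gives a = 0.50395, b = −0.09092.
Gradient magnitude |∇z| = √(a² + b²) = √(0.25397 + 0.00827) = 0.51209.
True dip = arctan(0.51209) = 27.1°, dipping toward W (azimuth ≈ 280°).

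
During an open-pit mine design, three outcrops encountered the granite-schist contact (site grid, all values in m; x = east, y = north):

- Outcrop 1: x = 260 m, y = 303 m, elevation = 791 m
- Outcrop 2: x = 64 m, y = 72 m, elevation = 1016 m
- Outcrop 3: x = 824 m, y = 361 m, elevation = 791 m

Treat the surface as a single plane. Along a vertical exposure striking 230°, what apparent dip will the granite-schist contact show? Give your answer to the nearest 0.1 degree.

31.0°

Two edge vectors: Outcrop 1→Outcrop 2 = (-196, -231, 225), Outcrop 1→Outcrop 3 = (564, 58, 0).
Normal n = (Outcrop 1→Outcrop 2) × (Outcrop 1→Outcrop 3) = (-13050, 126900, 118916).
So ∂z/∂x = −n_x/n_z = 0.10974 and ∂z/∂y = −n_y/n_z = −1.06714.
Unit vector along 230° is (sin 230°, cos 230°) = (-0.7660, -0.6428).
Slope in that direction = a·(-0.7660) + b·(-0.6428) = 0.60188.
Apparent dip = arctan|0.60188| = 31.0° (true dip is 47.0°, so apparent ≤ true as expected).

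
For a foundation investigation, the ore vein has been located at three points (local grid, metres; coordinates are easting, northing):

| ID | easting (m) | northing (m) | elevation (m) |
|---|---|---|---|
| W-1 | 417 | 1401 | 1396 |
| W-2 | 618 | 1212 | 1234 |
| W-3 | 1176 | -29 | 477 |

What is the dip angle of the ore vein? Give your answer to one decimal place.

30.5°

Two edge vectors: W-1→W-2 = (201, -189, -162), W-1→W-3 = (759, -1430, -919).
Normal n = (W-1→W-2) × (W-1→W-3) = (-57969, 61761, -143979).
So ∂z/∂easting = −n_x/n_z = −0.40262 and ∂z/∂northing = −n_y/n_z = 0.42896.
Gradient magnitude |∇z| = √(a² + b²) = √(0.16210 + 0.18401) = 0.58831.
True dip = arctan(0.58831) = 30.5°, dipping toward SE (azimuth ≈ 137°).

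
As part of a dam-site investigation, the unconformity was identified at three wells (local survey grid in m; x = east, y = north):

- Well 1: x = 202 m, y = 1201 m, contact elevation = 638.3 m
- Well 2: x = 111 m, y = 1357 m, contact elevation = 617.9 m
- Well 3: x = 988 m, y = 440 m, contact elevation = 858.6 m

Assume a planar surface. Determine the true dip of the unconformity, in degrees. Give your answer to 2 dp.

19.85°

Two edge vectors: Well 1→Well 2 = (-91, 156, -20.4), Well 1→Well 3 = (786, -761, 220.3).
Normal n = (Well 1→Well 2) × (Well 1→Well 3) = (18842.4, 4012.9, -53365).
So ∂z/∂x = −n_x/n_z = 0.35309 and ∂z/∂y = −n_y/n_z = 0.07520.
Gradient magnitude |∇z| = √(a² + b²) = √(0.12467 + 0.00565) = 0.36100.
True dip = arctan(0.36100) = 19.85°, dipping toward WSW (azimuth ≈ 258°).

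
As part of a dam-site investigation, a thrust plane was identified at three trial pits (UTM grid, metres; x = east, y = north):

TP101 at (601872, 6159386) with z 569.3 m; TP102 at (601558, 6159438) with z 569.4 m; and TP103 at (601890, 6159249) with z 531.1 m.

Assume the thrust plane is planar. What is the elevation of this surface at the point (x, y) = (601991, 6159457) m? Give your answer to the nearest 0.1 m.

595.1 m

Let the plane be z = a·x + b·y + c.
TP102−TP101: −314a + 52b = 0.1;  TP103−TP101: 18a − 137b = −38.2.
Solving gives a = 0.046877525, b = 0.284991208.
Then c = 569.3 − a·601872 − b·6159386 = −1783015.82.
At (601991, 6159457): z = 28219.8 + 1755391.1 − 1783015.82 = 595.1 m.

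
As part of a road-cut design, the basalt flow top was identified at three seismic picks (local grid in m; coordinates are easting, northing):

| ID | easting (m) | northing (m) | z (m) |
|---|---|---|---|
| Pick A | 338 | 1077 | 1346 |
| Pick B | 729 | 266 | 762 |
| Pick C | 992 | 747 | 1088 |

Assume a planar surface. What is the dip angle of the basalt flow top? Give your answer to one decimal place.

35.0°

Let the plane be z = a·easting + b·northing + c.
Pick B−Pick A: 391a − 811b = −584;  Pick C−Pick A: 654a − 330b = −258.
Solving gives a = −0.04115, b = 0.70026.
Gradient magnitude |∇z| = √(a² + b²) = √(0.00169 + 0.49036) = 0.70147.
True dip = arctan(0.70147) = 35.0°, dipping toward S (azimuth ≈ 177°).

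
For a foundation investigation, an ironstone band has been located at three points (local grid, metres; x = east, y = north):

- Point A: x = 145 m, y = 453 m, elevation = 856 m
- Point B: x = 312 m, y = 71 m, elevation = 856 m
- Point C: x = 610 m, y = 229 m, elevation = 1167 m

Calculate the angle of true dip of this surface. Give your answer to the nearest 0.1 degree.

Let the plane be z = a·x + b·y + c.
Point B−Point A: 167a − 382b = 0;  Point C−Point A: 465a − 224b = 311.
Solving gives a = 0.84724, b = 0.37039.
Gradient magnitude |∇z| = √(a² + b²) = √(0.71782 + 0.13719) = 0.92467.
True dip = arctan(0.92467) = 42.8°, dipping toward WSW (azimuth ≈ 246°).

42.8°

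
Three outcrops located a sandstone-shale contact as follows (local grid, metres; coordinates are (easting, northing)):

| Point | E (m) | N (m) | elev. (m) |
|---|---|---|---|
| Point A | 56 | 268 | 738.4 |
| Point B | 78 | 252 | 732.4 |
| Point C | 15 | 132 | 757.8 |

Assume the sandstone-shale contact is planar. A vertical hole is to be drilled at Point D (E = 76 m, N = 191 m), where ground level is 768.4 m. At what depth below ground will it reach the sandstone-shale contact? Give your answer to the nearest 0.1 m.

32.4 m

Two edge vectors: Point A→Point B = (22, -16, -6), Point A→Point C = (-41, -136, 19.4).
Normal n = (Point A→Point B) × (Point A→Point C) = (-1126.4, -180.8, -3648).
So ∂z/∂E = −n_x/n_z = −0.30877 and ∂z/∂N = −n_y/n_z = −0.04956.
Intercept c from Point A: 738.4 + 17.29 + 13.28 = 768.97.
At (76, 191): z_contact = −23.47 − 9.47 + 768.97 = 736.04 m.
Depth below ground = 768.4 − 736.04 = 32.4 m.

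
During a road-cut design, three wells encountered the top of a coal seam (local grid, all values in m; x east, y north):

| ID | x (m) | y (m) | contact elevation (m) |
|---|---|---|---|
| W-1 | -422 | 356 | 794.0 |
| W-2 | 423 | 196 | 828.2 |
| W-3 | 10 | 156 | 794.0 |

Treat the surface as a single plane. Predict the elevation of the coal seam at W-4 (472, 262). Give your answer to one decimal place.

841.3 m

Let the plane be z = a·x + b·y + c.
W-2−W-1: 845a − 160b = 34.2;  W-3−W-1: 432a − 200b = 0.
Solving gives a = 0.06848, b = 0.14792.
Then c = 794 − a·-422 − b·356 = 770.24.
At (472, 262): z = 32.3 + 38.8 + 770.24 = 841.3 m.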